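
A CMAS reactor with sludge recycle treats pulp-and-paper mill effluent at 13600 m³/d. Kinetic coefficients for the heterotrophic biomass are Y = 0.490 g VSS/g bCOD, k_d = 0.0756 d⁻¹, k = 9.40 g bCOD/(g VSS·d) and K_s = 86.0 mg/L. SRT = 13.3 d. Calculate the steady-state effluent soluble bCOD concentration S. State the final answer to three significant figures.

S ≈ 2.91 mg/L

Effluent substrate depends only on kinetics and SRT: S = K_s(1 + k_d θ_c) / [θ_c(Yk − k_d) − 1] = 86.0 × (1 + 0.0756 × 13.3) / [13.3 × (0.490 × 9.40 − 0.0756) − 1] = 172.5 / 59.25 = 2.911 mg/L.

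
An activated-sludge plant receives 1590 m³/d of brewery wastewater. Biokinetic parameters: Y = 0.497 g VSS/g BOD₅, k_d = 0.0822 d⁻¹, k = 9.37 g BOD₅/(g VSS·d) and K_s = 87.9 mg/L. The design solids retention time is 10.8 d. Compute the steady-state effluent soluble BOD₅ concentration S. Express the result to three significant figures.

S ≈ 3.43 mg/L

Effluent substrate depends only on kinetics and SRT: S = K_s(1 + k_d θ_c) / [θ_c(Yk − k_d) − 1] = 87.9 × (1 + 0.0822 × 10.8) / [10.8 × (0.497 × 9.37 − 0.0822) − 1] = 165.9 / 48.41 = 3.428 mg/L.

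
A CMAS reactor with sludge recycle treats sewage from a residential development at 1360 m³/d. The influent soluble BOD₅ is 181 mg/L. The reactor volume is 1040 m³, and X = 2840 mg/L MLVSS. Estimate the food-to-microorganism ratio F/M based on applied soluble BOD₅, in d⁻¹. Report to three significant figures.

F/M ≈ 0.0833 d⁻¹

F/M = applied load / biomass = Q·S₀/(V·X) = 1360 × 181 / (1040 × 2840) = 0.08334 d⁻¹.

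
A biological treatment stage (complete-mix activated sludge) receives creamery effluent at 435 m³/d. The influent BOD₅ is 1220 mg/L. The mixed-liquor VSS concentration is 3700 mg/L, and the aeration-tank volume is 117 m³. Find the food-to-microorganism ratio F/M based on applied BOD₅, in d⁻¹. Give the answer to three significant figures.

F/M ≈ 1.23 d⁻¹

F/M = Q·S₀ / (V·X) = 435 × 1220 / (117.0 × 3700) = 1.226 g BOD₅·(g VSS·d)⁻¹.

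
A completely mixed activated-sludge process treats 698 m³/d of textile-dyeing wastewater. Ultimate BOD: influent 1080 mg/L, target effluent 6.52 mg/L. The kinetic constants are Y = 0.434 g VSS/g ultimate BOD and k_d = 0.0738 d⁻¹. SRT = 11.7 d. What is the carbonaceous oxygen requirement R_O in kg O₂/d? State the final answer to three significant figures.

R_O ≈ 501 kg O₂/d

Correct the yield for decay: Y_obs = Y/(1 + k_d θ_c) = 0.434 / (1 + 0.0738 × 11.7) = 0.434 / 1.863 = 0.2329.
ΔS = 1080 − 6.52 = 1073 mg/L, so the substrate removal rate is 698 × 1073/1000 = 749.3 kg ultimate BOD/d.
Biomass synthesised: P_X = Y_obs × 749.3 = 174.5 kg VSS/d.
R_O = Q·(S₀ − S) − 1.42·P_X = 749.3 − 1.42 × 174.5 = 501.5 kg O₂/d.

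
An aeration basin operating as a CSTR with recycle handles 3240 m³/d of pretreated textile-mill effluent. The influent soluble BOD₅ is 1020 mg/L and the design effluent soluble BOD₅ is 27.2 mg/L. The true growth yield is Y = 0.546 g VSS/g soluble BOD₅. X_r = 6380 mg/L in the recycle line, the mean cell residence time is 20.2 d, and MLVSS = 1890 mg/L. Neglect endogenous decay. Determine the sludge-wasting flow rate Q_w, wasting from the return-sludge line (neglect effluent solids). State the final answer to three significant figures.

Q_w ≈ 275 m³/d

Biomass mass balance (decay neglected): V·X = Y·Q·(S₀ − S)·θ_c, so V = 0.546 × 3240 × (1020 − 27.2) × 20.2 / 1890 = 18771 m³.
Wasting from the return line (neglecting effluent solids): Q_w = V·X / (θ_c·X_r) = 18771 × 1890 / (20.2 × 6380) = 275.3 m³/d.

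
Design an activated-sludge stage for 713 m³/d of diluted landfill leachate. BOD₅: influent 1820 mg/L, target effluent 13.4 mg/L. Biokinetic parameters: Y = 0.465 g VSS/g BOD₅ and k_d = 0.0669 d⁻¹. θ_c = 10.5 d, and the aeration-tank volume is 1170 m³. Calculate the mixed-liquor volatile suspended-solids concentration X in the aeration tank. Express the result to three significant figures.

X ≈ 3160 mg/L

X = Y·Q·ΔS·θ_c / [V·(1 + k_d θ_c)] = 0.465 × 713 × (1820 − 13.4) × 10.5 / [1170 × (1 + 0.0669 × 10.5)] = 3157 mg/L.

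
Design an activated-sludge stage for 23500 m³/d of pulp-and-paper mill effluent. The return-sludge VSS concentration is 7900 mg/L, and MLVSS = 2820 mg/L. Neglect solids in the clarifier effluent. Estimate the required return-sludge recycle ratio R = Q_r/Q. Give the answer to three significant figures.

R ≈ 0.555

R = Q_r/Q = X/(X_r − X) = 2820 / (7900 − 2820) = 0.5551.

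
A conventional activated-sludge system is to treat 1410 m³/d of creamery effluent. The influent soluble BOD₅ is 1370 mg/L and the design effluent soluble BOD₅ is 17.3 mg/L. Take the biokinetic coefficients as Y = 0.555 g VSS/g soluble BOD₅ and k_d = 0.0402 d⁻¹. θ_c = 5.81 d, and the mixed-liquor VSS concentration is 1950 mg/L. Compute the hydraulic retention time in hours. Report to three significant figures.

Rearranging the biomass balance for a CMAS with decay, V = Y·Q·ΔS·θ_c / [X·(1+k_d θ_c)] = 0.555 × 1410 × (1370 − 17.3) × 5.81 / [1950 × (1 + 0.0402 × 5.81)] = 6.15×10^6 / 2405 = 2557 m³.
HRT = V/Q = 2557 m³ / 1410 m³·d⁻¹ = 1.813 d × 24 = 43.52 h.

τ ≈ 43.5 h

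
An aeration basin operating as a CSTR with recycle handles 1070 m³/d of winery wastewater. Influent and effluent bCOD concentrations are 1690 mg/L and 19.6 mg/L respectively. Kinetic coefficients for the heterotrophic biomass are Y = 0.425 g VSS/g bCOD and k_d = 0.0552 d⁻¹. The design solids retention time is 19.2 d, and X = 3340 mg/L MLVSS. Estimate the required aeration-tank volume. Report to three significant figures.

V ≈ 2120 m³

From the SRT design equation V = Y Q (S₀−S) θ_c / [X (1 + k_d θ_c)] = 0.425 × 1070 × (1690 − 19.6) × 19.2 / [3340 × (1 + 0.0552 × 19.2)] = 1.46×10^7 / 6880 = 2120 m³.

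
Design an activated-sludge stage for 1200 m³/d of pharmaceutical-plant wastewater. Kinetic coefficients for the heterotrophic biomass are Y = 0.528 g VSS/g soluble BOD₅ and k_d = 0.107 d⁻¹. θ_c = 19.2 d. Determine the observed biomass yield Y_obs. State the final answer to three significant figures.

Y_obs ≈ 0.173 g VSS/g soluble BOD₅

Correct the yield for decay: Y_obs = Y/(1 + k_d θ_c) = 0.528 / (1 + 0.107 × 19.2) = 0.528 / 3.054 = 0.1729.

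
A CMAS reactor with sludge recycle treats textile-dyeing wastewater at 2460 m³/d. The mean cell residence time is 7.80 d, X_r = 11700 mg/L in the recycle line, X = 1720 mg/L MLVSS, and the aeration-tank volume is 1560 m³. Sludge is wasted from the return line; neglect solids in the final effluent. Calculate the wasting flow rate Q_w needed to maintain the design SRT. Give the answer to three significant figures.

Q_w ≈ 29.4 m³/d

θ_c = V·X/(Q_w·X_r) when wasting from the recycle, so Q_w = V·X/(θ_c·X_r) = 1560 × 1720 / (7.80 × 11700) = 29.40 m³/d.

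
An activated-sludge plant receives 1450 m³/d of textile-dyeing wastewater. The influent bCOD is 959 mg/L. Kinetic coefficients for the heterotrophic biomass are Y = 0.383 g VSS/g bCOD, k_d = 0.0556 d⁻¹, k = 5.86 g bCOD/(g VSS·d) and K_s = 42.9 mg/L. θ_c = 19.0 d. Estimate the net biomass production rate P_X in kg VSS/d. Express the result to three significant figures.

For a completely mixed reactor with recycle the Lawrence–McCarty relation gives S = K_s·(1 + k_d·θ_c) / [θ_c·(Y·k − k_d) − 1] = 42.9 × (1 + 0.0556 × 19.0) / [19.0 × (0.383 × 5.86 − 0.0556) − 1] = 88.22 / 40.59 = 2.174 mg/L.
Y_obs = Y / (1 + k_d θ_c) = 0.383 / (1 + 0.0556 × 19.0) = 0.383 / 2.056 = 0.1862.
Substrate removed = Q·(S₀ − S) = 1450 m³/d × (959 − 2.17) g/m³ = 1.39×10^6 g/d = 1387 kg/d.
Net biomass production P_X = Y_obs × Q·(S₀ − S) = 0.1862 × 1387 = 258.4 kg VSS/d.

P_X ≈ 258 kg VSS/d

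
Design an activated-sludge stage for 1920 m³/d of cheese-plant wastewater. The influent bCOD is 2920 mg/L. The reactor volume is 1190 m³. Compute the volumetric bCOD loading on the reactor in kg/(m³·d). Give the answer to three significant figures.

Volumetric loading L_v = Q·S₀ / V = 1920 × 2920 g/m³ / 1190 m³ = 4711 g/(m³·d) = 4.711 kg bCOD/(m³·d).

L_v ≈ 4.71 kg bCOD/(m³·d)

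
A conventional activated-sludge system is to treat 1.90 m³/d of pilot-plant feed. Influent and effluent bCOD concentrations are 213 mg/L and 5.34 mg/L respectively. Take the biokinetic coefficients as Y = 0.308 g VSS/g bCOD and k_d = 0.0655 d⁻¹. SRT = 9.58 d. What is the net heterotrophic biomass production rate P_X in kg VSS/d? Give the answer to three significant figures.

P_X ≈ 0.0747 kg VSS/d

The observed yield is Y_obs = Y/(1 + k_d·θ_c) = 0.308 / (1 + 0.0655 × 9.58) = 0.308 / 1.627 = 0.1892 g VSS per g bCOD removed.
Q·(S₀ − S) = 1.90 × (213 − 5.34) × 10⁻³ = 0.3946 kg/d removed.
So the net sludge growth is P_X = 0.1892 × 0.3946 = 0.07467 kg VSS/d.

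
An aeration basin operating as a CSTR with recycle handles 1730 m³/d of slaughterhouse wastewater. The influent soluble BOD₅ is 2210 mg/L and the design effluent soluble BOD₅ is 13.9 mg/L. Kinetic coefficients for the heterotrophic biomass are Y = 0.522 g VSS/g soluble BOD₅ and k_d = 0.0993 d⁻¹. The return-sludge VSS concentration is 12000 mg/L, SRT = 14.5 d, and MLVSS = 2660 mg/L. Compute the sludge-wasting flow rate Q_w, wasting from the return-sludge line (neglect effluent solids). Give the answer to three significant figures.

Q_w ≈ 67.7 m³/d

Rearranging the biomass balance for a CMAS with decay, V = Y·Q·ΔS·θ_c / [X·(1+k_d θ_c)] = 0.522 × 1730 × (2210 − 13.9) × 14.5 / [2660 × (1 + 0.0993 × 14.5)] = 2.88×10^7 / 6490 = 4431 m³.
θ_c = V·X/(Q_w·X_r) when wasting from the recycle, so Q_w = V·X/(θ_c·X_r) = 4431 × 2660 / (14.5 × 12000) = 67.74 m³/d.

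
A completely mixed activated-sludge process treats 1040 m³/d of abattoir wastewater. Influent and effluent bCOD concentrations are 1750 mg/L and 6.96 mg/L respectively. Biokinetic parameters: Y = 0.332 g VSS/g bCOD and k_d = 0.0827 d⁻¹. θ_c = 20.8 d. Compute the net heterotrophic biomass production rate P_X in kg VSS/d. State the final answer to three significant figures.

P_X ≈ 221 kg VSS/d

Correct the yield for decay: Y_obs = Y/(1 + k_d θ_c) = 0.332 / (1 + 0.0827 × 20.8) = 0.332 / 2.720 = 0.1221.
Q·(S₀ − S) = 1040 × (1750 − 6.96) × 10⁻³ = 1813 kg/d removed.
So the net sludge growth is P_X = 0.1221 × 1813 = 221.3 kg VSS/d.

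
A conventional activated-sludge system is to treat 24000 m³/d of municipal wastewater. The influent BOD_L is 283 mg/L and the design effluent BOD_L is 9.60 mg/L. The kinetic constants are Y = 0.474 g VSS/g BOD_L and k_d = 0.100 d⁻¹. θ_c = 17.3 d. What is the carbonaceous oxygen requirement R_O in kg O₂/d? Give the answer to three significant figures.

R_O ≈ 4940 kg O₂/d

Y_obs = Y / (1 + k_d θ_c) = 0.474 / (1 + 0.100 × 17.3) = 0.474 / 2.730 = 0.1736.
Substrate removed = Q·(S₀ − S) = 24000 m³/d × (283 − 9.60) g/m³ = 6.56×10^6 g/d = 6562 kg/d.
P_X = Y_obs·Q·(S₀ − S) = 0.1736 × 6562 = 1139 kg VSS/d.
R_O = Q·ΔS − 1.42 P_X = 6562 − 1618 = 4944 kg O₂/d.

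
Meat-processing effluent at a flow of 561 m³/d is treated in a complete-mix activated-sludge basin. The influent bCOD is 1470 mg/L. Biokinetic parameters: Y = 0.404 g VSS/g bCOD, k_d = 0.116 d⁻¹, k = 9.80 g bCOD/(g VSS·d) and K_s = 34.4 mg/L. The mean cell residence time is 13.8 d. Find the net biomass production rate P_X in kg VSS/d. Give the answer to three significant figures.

Effluent substrate depends only on kinetics and SRT: S = K_s(1 + k_d θ_c) / [θ_c(Yk − k_d) − 1] = 34.4 × (1 + 0.116 × 13.8) / [13.8 × (0.404 × 9.80 − 0.116) − 1] = 89.47 / 52.04 = 1.719 mg/L.
Correct the yield for decay: Y_obs = Y/(1 + k_d θ_c) = 0.404 / (1 + 0.116 × 13.8) = 0.404 / 2.601 = 0.1553.
Substrate removed = Q·(S₀ − S) = 561 m³/d × (1470 − 1.72) g/m³ = 8.24×10^5 g/d = 823.7 kg/d.
P_X = Y_obs · Q(S₀ − S) = 0.1553 × 823.7 = 128.0 kg VSS/d.

P_X ≈ 128 kg VSS/d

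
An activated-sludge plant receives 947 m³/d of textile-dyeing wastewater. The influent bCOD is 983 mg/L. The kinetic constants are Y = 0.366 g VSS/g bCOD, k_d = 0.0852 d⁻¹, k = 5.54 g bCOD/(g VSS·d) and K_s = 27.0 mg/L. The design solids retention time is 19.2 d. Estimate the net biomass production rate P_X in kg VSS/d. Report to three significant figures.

For a completely mixed reactor with recycle the Lawrence–McCarty relation gives S = K_s·(1 + k_d·θ_c) / [θ_c·(Y·k − k_d) − 1] = 27.0 × (1 + 0.0852 × 19.2) / [19.2 × (0.366 × 5.54 − 0.0852) − 1] = 71.17 / 36.29 = 1.961 mg/L.
Y_obs = Y / (1 + k_d θ_c) = 0.366 / (1 + 0.0852 × 19.2) = 0.366 / 2.636 = 0.1389.
Q·(S₀ − S) = 947 × (983 − 1.96) × 10⁻³ = 929.0 kg/d removed.
Biomass produced: P_X = Y_obs·Q·ΔS = 0.1389 × 929.0 ≈ 129.0 kg VSS/d.

P_X ≈ 129 kg VSS/d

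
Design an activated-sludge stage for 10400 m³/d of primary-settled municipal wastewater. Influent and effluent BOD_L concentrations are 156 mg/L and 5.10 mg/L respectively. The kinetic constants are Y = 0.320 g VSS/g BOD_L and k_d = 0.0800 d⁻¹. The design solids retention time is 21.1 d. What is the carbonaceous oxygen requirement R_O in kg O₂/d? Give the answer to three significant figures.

Observed yield with endogenous decay: Y_obs = Y / (1 + k_d·θ_c) = 0.320 / (1 + 0.0800 × 21.1) = 0.320 / 2.688 = 0.1190 g VSS/g BOD_L.
Substrate removed = Q·(S₀ − S) = 10400 m³/d × (156 − 5.10) g/m³ = 1.57×10^6 g/d = 1569 kg/d.
Net sludge production P_X = 0.1190 × 1569 = 186.8 kg VSS/d.
Carbonaceous O₂ demand = substrate oxidised − cell-mass equivalent = 1569 − 1.42 × 186.8 = 1304 kg O₂/d.

R_O ≈ 1300 kg O₂/d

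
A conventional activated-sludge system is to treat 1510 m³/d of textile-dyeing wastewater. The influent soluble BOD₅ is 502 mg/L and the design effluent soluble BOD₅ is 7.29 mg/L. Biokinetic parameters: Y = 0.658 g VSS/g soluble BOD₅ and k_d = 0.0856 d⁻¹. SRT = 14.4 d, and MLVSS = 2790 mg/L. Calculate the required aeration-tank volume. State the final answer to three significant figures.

Steady-state biomass mass balance: V·X·(1 + k_d·θ_c) = Y·Q·(S₀ − S)·θ_c, so V = 0.658 × 1510 × (502 − 7.29) × 14.4 / [2790 × (1 + 0.0856 × 14.4)] = 7.08×10^6 / 6229 = 1136 m³.

V ≈ 1140 m³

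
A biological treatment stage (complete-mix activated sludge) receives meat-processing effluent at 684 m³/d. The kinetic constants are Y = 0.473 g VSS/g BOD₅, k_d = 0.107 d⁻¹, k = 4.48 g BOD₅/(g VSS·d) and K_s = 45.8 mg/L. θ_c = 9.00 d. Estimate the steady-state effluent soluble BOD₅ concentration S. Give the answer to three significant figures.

Effluent substrate depends only on kinetics and SRT: S = K_s(1 + k_d θ_c) / [θ_c(Yk − k_d) − 1] = 45.8 × (1 + 0.107 × 9.00) / [9.00 × (0.473 × 4.48 − 0.107) − 1] = 89.91 / 17.11 = 5.255 mg/L.

S ≈ 5.26 mg/L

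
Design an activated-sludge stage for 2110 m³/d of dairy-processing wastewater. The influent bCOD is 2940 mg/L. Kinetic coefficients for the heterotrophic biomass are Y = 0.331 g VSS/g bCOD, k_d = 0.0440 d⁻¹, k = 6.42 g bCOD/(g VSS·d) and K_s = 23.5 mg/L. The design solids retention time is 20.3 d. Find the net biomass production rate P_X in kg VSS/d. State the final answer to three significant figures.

From the Monod/SRT balance for a CMAS, S = K_s·(1+k_d θ_c)/[θ_c·(Y k − k_d) − 1] = 23.5 × (1 + 0.0440 × 20.3) / [20.3 × (0.331 × 6.42 − 0.0440) − 1] = 44.49 / 41.24 = 1.079 mg/L.
The observed yield is Y_obs = Y/(1 + k_d·θ_c) = 0.331 / (1 + 0.0440 × 20.3) = 0.331 / 1.893 = 0.1748 g VSS per g bCOD removed.
Q·(S₀ − S) = 2110 × (2940 − 1.08) × 10⁻³ = 6201 kg/d removed.
Biomass produced: P_X = Y_obs·Q·ΔS = 0.1748 × 6201 ≈ 1084 kg VSS/d.

P_X ≈ 1080 kg VSS/d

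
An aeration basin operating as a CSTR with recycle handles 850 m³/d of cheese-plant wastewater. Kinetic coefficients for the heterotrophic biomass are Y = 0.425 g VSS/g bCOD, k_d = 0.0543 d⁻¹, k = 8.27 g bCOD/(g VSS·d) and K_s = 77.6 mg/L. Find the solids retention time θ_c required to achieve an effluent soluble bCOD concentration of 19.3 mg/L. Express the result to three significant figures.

Specific growth rate at S = 19.3 mg/L: μ = YkS/(K_s+S) = 0.425·8.27·19.3/(77.6+19.3) = 0.7000 d⁻¹.
Then 1/θ_c = μ − k_d = 0.7000 − 0.0543 = 0.6457 d⁻¹, giving θ_c = 1.549 d.

θ_c ≈ 1.55 d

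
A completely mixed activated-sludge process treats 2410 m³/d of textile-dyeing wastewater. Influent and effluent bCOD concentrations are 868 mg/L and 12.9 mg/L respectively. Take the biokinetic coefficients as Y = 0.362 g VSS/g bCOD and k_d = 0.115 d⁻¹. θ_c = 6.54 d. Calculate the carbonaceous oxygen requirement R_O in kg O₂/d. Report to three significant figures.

Correct the yield for decay: Y_obs = Y/(1 + k_d θ_c) = 0.362 / (1 + 0.115 × 6.54) = 0.362 / 1.752 = 0.2066.
Mass of bCOD removed per day: Q(S₀ − S) = 2410 × 855.1 g/m³ = 2061 kg/d.
P_X = Y_obs·Q·(S₀ − S) = 0.2066 × 2061 = 425.8 kg VSS/d.
R_O = Q·(S₀ − S) − 1.42·P_X = 2061 − 1.42 × 425.8 = 1456 kg O₂/d.

R_O ≈ 1460 kg O₂/d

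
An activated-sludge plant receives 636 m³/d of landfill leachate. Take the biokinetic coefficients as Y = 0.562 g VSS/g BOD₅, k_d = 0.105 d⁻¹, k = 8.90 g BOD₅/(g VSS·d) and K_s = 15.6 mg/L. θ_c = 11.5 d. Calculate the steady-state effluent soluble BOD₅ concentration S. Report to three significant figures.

For a completely mixed reactor with recycle the Lawrence–McCarty relation gives S = K_s·(1 + k_d·θ_c) / [θ_c·(Y·k − k_d) − 1] = 15.6 × (1 + 0.105 × 11.5) / [11.5 × (0.562 × 8.90 − 0.105) − 1] = 34.44 / 55.31 = 0.6226 mg/L.

S ≈ 0.623 mg/L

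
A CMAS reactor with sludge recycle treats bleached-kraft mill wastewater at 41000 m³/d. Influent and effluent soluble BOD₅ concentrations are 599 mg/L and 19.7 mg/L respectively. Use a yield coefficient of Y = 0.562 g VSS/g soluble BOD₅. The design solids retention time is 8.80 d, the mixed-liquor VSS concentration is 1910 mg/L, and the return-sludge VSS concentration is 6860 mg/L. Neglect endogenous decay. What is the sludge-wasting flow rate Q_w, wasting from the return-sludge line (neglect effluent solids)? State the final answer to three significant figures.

Q_w ≈ 1950 m³/d

Biomass mass balance (decay neglected): V·X = Y·Q·(S₀ − S)·θ_c, so V = 0.562 × 41000 × (599 − 19.7) × 8.80 / 1910 = 61500 m³.
θ_c = V·X/(Q_w·X_r) when wasting from the recycle, so Q_w = V·X/(θ_c·X_r) = 61500 × 1910 / (8.80 × 6860) = 1946 m³/d.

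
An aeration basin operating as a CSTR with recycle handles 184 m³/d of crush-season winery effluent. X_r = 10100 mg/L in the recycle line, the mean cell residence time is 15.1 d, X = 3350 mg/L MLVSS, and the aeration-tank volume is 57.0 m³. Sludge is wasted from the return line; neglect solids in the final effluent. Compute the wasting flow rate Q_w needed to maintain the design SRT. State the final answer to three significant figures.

Q_w = (V·X)/(θ_c X_r) = 57.00 × 3350 / (15.1 × 10100) = 1.252 m³/d.

Q_w ≈ 1.25 m³/d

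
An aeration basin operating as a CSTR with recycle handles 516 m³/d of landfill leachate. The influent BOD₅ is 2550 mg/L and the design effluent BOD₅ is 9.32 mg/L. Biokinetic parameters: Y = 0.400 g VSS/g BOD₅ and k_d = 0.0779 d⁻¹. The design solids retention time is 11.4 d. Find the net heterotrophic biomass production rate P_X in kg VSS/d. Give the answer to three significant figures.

Observed yield with endogenous decay: Y_obs = Y / (1 + k_d·θ_c) = 0.400 / (1 + 0.0779 × 11.4) = 0.400 / 1.888 = 0.2119 g VSS/g BOD₅.
Mass of BOD₅ removed per day: Q(S₀ − S) = 516 × 2541 g/m³ = 1311 kg/d.
Net biomass production P_X = Y_obs × Q·(S₀ − S) = 0.2119 × 1311 = 277.7 kg VSS/d.

P_X ≈ 278 kg VSS/d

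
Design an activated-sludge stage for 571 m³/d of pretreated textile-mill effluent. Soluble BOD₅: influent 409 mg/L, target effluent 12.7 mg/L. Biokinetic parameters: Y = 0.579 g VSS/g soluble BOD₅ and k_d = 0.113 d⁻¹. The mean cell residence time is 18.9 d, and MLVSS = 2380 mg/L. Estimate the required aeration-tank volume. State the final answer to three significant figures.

V ≈ 332 m³

Rearranging the biomass balance for a CMAS with decay, V = Y·Q·ΔS·θ_c / [X·(1+k_d θ_c)] = 0.579 × 571 × (409 − 12.7) × 18.9 / [2380 × (1 + 0.113 × 18.9)] = 2.48×10^6 / 7463 = 331.8 m³.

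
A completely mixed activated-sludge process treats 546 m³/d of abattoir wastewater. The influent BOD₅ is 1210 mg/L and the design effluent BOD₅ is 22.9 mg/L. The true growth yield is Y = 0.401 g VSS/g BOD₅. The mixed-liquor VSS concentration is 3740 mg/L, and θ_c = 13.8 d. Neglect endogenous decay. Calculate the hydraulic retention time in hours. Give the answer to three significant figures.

V·X = Y·Q·ΔS·θ_c gives V = 0.401 × 546 × (1210 − 22.9) × 13.8 / 3740 = 959.0 m³.
Hydraulic retention time τ = V/Q = 959.0 / 546 = 1.756 d = 42.16 h.

τ ≈ 42.2 h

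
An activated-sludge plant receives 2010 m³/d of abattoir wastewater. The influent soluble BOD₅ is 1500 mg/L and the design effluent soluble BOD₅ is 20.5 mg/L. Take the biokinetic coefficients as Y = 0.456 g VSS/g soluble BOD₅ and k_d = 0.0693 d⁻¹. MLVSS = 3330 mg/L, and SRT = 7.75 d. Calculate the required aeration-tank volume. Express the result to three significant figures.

V ≈ 2050 m³

Steady-state biomass mass balance: V·X·(1 + k_d·θ_c) = Y·Q·(S₀ − S)·θ_c, so V = 0.456 × 2010 × (1500 − 20.5) × 7.75 / [3330 × (1 + 0.0693 × 7.75)] = 1.05×10^7 / 5118 = 2053 m³.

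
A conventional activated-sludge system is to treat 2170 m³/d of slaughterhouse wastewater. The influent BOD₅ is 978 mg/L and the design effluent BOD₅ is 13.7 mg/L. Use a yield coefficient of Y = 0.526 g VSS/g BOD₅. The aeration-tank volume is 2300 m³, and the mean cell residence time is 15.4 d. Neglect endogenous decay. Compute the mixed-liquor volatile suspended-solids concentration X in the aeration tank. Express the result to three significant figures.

Without decay, X = Y Q (S₀−S) θ_c / V = 0.526 × 2170 × (978 − 13.7) × 15.4 / 2300 = 7370 mg/L.

X ≈ 7370 mg/L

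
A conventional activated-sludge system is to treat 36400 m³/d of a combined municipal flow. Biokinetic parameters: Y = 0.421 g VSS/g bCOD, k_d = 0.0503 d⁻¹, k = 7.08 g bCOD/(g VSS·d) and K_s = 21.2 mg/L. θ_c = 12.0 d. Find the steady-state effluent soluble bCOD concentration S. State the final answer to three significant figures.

Effluent substrate depends only on kinetics and SRT: S = K_s(1 + k_d θ_c) / [θ_c(Yk − k_d) − 1] = 21.2 × (1 + 0.0503 × 12.0) / [12.0 × (0.421 × 7.08 − 0.0503) − 1] = 34.00 / 34.16 = 0.9951 mg/L.

S ≈ 0.995 mg/L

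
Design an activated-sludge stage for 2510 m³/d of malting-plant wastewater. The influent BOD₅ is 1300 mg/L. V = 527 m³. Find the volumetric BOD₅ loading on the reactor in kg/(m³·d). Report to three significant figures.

L_v ≈ 6.19 kg BOD₅/(m³·d)

L_v = Q S₀ / V = 2510 × 1300 × 10⁻³ / 527.0 = 6.192 kg/(m³·d).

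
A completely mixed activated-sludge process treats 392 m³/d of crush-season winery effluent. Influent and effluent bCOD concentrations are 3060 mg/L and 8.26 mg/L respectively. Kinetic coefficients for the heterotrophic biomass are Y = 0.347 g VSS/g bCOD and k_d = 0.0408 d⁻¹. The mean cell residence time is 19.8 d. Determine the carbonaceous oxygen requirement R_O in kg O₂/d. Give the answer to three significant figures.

The observed yield is Y_obs = Y/(1 + k_d·θ_c) = 0.347 / (1 + 0.0408 × 19.8) = 0.347 / 1.808 = 0.1919 g VSS per g bCOD removed.
Q·(S₀ − S) = 392 × (3060 − 8.26) × 10⁻³ = 1196 kg/d removed.
Net sludge production P_X = 0.1919 × 1196 = 229.6 kg VSS/d.
R_O = Q·ΔS − 1.42 P_X = 1196 − 326.1 = 870.2 kg O₂/d.

R_O ≈ 870 kg O₂/d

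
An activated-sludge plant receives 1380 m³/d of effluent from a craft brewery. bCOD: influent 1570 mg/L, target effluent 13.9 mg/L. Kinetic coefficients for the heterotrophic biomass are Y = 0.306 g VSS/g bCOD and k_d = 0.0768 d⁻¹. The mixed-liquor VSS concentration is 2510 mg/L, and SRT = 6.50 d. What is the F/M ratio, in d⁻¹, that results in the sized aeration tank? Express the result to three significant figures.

Steady-state biomass mass balance: V·X·(1 + k_d·θ_c) = Y·Q·(S₀ − S)·θ_c, so V = 0.306 × 1380 × (1570 − 13.9) × 6.50 / [2510 × (1 + 0.0768 × 6.50)] = 4.27×10^6 / 3763 = 1135 m³.
F/M = Q·S₀ / (V·X) = 1380 × 1570 / (1135 × 2510) = 0.7605 g bCOD·(g VSS·d)⁻¹.

F/M ≈ 0.760 d⁻¹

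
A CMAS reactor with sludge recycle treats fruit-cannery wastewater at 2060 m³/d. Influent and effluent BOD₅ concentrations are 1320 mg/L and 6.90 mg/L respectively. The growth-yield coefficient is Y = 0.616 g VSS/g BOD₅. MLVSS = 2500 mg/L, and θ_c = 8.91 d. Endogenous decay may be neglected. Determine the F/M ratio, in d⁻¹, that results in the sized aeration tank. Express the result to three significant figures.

Biomass mass balance (decay neglected): V·X = Y·Q·(S₀ − S)·θ_c, so V = 0.616 × 2060 × (1320 − 6.90) × 8.91 / 2500 = 5939 m³.
F/M = Q·S₀ / (V·X) = 2060 × 1320 / (5939 × 2500) = 0.1832 g BOD₅·(g VSS·d)⁻¹.

F/M ≈ 0.183 d⁻¹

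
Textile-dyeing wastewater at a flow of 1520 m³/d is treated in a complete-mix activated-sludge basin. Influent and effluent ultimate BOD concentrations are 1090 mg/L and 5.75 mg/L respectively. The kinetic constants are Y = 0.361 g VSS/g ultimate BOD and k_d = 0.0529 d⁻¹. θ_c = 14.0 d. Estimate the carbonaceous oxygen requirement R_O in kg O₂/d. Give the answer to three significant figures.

Y_obs = Y / (1 + k_d θ_c) = 0.361 / (1 + 0.0529 × 14.0) = 0.361 / 1.741 = 0.2074.
Mass of ultimate BOD removed per day: Q(S₀ − S) = 1520 × 1084 g/m³ = 1648 kg/d.
P_X = Y_obs·Q·(S₀ − S) = 0.2074 × 1648 = 341.8 kg VSS/d.
R_O = Q·(S₀ − S) − 1.42·P_X = 1648 − 1.42 × 341.8 = 1163 kg O₂/d.

R_O ≈ 1160 kg O₂/d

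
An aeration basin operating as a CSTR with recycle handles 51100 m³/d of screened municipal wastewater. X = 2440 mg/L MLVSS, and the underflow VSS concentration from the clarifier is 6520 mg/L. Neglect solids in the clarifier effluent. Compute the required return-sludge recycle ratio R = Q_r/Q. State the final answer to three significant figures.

R ≈ 0.598

Mass balance around the secondary clarifier (neglecting effluent solids): R = X / (X_r − X) = 2440 / (6520 − 2440) = 0.5980.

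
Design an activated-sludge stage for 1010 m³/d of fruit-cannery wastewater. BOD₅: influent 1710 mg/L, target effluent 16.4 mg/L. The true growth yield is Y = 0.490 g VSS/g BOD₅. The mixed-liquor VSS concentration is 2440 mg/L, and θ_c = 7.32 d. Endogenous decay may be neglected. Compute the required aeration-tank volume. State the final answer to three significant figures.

With k_d = 0 the design equation reduces to V = Y Q (S₀−S) θ_c / X = 0.490 × 1010 × (1710 − 16.4) × 7.32 / 2440 = 2514 m³.

V ≈ 2510 m³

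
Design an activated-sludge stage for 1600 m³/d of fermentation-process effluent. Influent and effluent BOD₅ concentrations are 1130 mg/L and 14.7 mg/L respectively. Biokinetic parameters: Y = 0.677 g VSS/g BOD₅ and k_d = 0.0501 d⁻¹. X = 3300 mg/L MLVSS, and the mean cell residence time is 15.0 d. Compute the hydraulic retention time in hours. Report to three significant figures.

τ ≈ 47.0 h

Steady-state biomass mass balance: V·X·(1 + k_d·θ_c) = Y·Q·(S₀ − S)·θ_c, so V = 0.677 × 1600 × (1130 − 14.7) × 15.0 / [3300 × (1 + 0.0501 × 15.0)] = 1.81×10^7 / 5780 = 3135 m³.
τ = V/Q = 3135/1600 = 1.960 d, or 47.03 h.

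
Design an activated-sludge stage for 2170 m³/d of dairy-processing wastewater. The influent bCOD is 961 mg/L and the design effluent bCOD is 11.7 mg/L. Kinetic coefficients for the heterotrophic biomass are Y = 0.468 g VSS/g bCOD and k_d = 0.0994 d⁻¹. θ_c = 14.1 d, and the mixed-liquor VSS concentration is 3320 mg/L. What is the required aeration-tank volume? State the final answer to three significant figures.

V ≈ 1700 m³

From the SRT design equation V = Y Q (S₀−S) θ_c / [X (1 + k_d θ_c)] = 0.468 × 2170 × (961 − 11.7) × 14.1 / [3320 × (1 + 0.0994 × 14.1)] = 1.36×10^7 / 7973 = 1705 m³.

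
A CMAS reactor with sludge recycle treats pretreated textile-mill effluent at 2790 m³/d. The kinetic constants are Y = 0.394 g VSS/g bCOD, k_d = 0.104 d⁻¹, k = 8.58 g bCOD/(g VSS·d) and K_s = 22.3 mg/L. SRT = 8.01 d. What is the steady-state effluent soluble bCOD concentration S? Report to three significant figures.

For a completely mixed reactor with recycle the Lawrence–McCarty relation gives S = K_s·(1 + k_d·θ_c) / [θ_c·(Y·k − k_d) − 1] = 22.3 × (1 + 0.104 × 8.01) / [8.01 × (0.394 × 8.58 − 0.104) − 1] = 40.88 / 25.24 = 1.619 mg/L.

S ≈ 1.62 mg/L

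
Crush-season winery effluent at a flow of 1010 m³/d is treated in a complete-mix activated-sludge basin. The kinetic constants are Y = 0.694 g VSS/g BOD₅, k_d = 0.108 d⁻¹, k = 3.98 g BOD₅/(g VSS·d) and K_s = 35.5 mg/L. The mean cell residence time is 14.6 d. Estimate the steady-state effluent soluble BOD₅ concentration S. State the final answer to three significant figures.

S ≈ 2.42 mg/L

From the Monod/SRT balance for a CMAS, S = K_s·(1+k_d θ_c)/[θ_c·(Y k − k_d) − 1] = 35.5 × (1 + 0.108 × 14.6) / [14.6 × (0.694 × 3.98 − 0.108) − 1] = 91.48 / 37.75 = 2.423 mg/L.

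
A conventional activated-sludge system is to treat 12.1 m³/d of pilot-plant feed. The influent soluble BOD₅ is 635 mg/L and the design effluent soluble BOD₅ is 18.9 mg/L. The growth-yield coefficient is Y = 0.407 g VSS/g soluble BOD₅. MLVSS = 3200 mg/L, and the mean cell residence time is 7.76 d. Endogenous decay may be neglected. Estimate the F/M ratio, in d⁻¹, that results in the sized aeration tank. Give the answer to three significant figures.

With k_d = 0 the design equation reduces to V = Y Q (S₀−S) θ_c / X = 0.407 × 12.1 × (635 − 18.9) × 7.76 / 3200 = 7.358 m³.
F/M = applied load / biomass = Q·S₀/(V·X) = 12.1 × 635 / (7.358 × 3200) = 0.3263 d⁻¹.

F/M ≈ 0.326 d⁻¹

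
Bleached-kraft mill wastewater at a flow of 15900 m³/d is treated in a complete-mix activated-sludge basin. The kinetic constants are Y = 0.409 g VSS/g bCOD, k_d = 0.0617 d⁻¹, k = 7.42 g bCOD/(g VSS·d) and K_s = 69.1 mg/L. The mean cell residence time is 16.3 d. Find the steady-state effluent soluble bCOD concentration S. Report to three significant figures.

S ≈ 2.92 mg/L

From the Monod/SRT balance for a CMAS, S = K_s·(1+k_d θ_c)/[θ_c·(Y k − k_d) − 1] = 69.1 × (1 + 0.0617 × 16.3) / [16.3 × (0.409 × 7.42 − 0.0617) − 1] = 138.6 / 47.46 = 2.920 mg/L.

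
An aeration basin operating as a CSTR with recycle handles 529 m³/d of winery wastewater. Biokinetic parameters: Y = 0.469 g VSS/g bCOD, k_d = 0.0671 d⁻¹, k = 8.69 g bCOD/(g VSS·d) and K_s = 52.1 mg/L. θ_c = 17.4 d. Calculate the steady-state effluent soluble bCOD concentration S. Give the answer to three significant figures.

S ≈ 1.64 mg/L

For a completely mixed reactor with recycle the Lawrence–McCarty relation gives S = K_s·(1 + k_d·θ_c) / [θ_c·(Y·k − k_d) − 1] = 52.1 × (1 + 0.0671 × 17.4) / [17.4 × (0.469 × 8.69 − 0.0671) − 1] = 112.9 / 68.75 = 1.643 mg/L.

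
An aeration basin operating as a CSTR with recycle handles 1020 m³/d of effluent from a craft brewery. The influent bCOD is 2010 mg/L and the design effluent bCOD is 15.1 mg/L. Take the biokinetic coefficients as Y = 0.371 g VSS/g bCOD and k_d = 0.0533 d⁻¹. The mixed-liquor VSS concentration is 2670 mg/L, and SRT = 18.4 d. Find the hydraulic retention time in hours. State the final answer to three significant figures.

Steady-state biomass mass balance: V·X·(1 + k_d·θ_c) = Y·Q·(S₀ − S)·θ_c, so V = 0.371 × 1020 × (2010 − 15.1) × 18.4 / [2670 × (1 + 0.0533 × 18.4)] = 1.39×10^7 / 5289 = 2627 m³.
τ = V/Q = 2627/1020 = 2.575 d, or 61.80 h.

τ ≈ 61.8 h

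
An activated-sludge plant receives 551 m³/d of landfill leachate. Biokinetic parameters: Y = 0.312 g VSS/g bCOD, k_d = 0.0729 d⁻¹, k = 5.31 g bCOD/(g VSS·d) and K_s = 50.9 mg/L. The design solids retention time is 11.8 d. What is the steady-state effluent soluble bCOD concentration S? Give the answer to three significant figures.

From the Monod/SRT balance for a CMAS, S = K_s·(1+k_d θ_c)/[θ_c·(Y k − k_d) − 1] = 50.9 × (1 + 0.0729 × 11.8) / [11.8 × (0.312 × 5.31 − 0.0729) − 1] = 94.69 / 17.69 = 5.353 mg/L.

S ≈ 5.35 mg/L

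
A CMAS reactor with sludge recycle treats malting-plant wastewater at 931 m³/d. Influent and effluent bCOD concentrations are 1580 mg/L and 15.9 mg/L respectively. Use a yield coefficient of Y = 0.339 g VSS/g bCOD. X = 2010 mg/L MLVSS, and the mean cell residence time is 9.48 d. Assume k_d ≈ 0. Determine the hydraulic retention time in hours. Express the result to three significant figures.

τ ≈ 60.0 h

Biomass mass balance (decay neglected): V·X = Y·Q·(S₀ − S)·θ_c, so V = 0.339 × 931 × (1580 − 15.9) × 9.48 / 2010 = 2328 m³.
HRT = V/Q = 2328 m³ / 931 m³·d⁻¹ = 2.501 d × 24 = 60.02 h.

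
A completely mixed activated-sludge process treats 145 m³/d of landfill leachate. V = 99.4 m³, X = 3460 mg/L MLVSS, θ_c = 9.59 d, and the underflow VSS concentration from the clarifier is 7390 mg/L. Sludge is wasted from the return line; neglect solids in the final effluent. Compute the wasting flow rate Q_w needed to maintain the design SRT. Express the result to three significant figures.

θ_c = V·X/(Q_w·X_r) when wasting from the recycle, so Q_w = V·X/(θ_c·X_r) = 99.40 × 3460 / (9.59 × 7390) = 4.853 m³/d.

Q_w ≈ 4.85 m³/d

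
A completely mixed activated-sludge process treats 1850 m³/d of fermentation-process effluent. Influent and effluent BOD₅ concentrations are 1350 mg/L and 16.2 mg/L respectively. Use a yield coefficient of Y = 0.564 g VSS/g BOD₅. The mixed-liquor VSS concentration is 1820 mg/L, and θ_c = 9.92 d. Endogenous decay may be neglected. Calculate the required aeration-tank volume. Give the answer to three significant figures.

Biomass mass balance (decay neglected): V·X = Y·Q·(S₀ − S)·θ_c, so V = 0.564 × 1850 × (1350 − 16.2) × 9.92 / 1820 = 7585 m³.

V ≈ 7590 m³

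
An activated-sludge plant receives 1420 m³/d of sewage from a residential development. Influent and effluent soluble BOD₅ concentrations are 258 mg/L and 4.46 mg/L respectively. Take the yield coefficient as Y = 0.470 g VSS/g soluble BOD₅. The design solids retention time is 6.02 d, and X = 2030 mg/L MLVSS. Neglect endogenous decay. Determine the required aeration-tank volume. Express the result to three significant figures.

Biomass mass balance (decay neglected): V·X = Y·Q·(S₀ − S)·θ_c, so V = 0.470 × 1420 × (258 − 4.46) × 6.02 / 2030 = 501.8 m³.

V ≈ 502 m³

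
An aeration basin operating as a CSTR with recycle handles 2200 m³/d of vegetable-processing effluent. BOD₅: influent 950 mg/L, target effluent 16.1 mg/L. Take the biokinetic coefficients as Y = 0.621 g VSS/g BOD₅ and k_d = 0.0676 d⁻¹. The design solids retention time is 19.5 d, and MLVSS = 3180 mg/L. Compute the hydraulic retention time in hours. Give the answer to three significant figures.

Steady-state biomass mass balance: V·X·(1 + k_d·θ_c) = Y·Q·(S₀ − S)·θ_c, so V = 0.621 × 2200 × (950 − 16.1) × 19.5 / [3180 × (1 + 0.0676 × 19.5)] = 2.49×10^7 / 7372 = 3375 m³.
τ = V/Q = 3375/2200 = 1.534 d, or 36.82 h.

τ ≈ 36.8 h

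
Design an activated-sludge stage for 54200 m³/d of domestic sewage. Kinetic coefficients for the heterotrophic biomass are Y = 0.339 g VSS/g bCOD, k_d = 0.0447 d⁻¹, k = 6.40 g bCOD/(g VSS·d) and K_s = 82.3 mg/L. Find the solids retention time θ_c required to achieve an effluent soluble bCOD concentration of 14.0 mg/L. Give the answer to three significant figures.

θ_c ≈ 3.69 d

Specific growth rate at S = 14.0 mg/L: μ = YkS/(K_s+S) = 0.339·6.40·14.0/(82.3+14.0) = 0.3154 d⁻¹.
1/θ_c = 0.3154 − 0.0447 = 0.2707 d⁻¹, so θ_c = 3.694 d.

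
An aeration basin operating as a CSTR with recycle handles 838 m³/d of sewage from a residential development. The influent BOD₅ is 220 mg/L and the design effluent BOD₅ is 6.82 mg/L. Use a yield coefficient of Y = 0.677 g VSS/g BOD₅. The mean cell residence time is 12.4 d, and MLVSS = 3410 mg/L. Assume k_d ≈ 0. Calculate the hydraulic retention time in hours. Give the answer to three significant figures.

τ ≈ 12.6 h

Biomass mass balance (decay neglected): V·X = Y·Q·(S₀ − S)·θ_c, so V = 0.677 × 838 × (220 − 6.82) × 12.4 / 3410 = 439.8 m³.
Hydraulic retention time τ = V/Q = 439.8 / 838 = 0.5248 d = 12.60 h.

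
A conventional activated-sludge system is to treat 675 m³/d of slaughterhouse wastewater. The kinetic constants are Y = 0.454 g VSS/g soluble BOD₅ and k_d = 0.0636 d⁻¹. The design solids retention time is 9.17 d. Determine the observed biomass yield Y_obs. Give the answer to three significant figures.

Y_obs = Y / (1 + k_d θ_c) = 0.454 / (1 + 0.0636 × 9.17) = 0.454 / 1.583 = 0.2868.

Y_obs ≈ 0.287 g VSS/g soluble BOD₅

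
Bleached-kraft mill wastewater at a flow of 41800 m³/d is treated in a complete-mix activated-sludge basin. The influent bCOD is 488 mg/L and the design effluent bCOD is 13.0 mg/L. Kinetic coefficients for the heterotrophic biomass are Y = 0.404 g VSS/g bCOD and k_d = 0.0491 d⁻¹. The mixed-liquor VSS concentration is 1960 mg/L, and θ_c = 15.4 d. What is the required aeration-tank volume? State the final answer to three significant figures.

V ≈ 35900 m³

Steady-state biomass mass balance: V·X·(1 + k_d·θ_c) = Y·Q·(S₀ − S)·θ_c, so V = 0.404 × 41800 × (488 − 13.0) × 15.4 / [1960 × (1 + 0.0491 × 15.4)] = 1.24×10^8 / 3442 = 35889 m³.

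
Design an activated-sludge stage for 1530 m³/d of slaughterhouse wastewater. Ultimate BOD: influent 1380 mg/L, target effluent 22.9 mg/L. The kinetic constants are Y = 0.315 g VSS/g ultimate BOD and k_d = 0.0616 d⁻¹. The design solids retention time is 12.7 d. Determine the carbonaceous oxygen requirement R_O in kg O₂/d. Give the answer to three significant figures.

Correct the yield for decay: Y_obs = Y/(1 + k_d θ_c) = 0.315 / (1 + 0.0616 × 12.7) = 0.315 / 1.782 = 0.1767.
ΔS = 1380 − 22.9 = 1357 mg/L, so the substrate removal rate is 1530 × 1357/1000 = 2076 kg ultimate BOD/d.
Biomass synthesised: P_X = Y_obs × 2076 = 367.0 kg VSS/d.
Carbonaceous O₂ demand = substrate oxidised − cell-mass equivalent = 2076 − 1.42 × 367.0 = 1555 kg O₂/d.

R_O ≈ 1560 kg O₂/d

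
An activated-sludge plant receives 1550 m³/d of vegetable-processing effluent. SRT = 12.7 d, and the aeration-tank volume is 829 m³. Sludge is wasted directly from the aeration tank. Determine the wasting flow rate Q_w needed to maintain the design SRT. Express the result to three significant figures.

Wasting from the aeration tank: Q_w = V / θ_c = 829.0 / 12.7 = 65.28 m³/d.

Q_w ≈ 65.3 m³/d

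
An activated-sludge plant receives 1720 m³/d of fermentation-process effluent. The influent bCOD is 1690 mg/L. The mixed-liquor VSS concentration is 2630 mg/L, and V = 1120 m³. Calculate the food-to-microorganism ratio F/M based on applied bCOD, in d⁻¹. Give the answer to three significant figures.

F/M = Q·S₀ / (V·X) = 1720 × 1690 / (1120 × 2630) = 0.9868 g bCOD·(g VSS·d)⁻¹.

F/M ≈ 0.987 d⁻¹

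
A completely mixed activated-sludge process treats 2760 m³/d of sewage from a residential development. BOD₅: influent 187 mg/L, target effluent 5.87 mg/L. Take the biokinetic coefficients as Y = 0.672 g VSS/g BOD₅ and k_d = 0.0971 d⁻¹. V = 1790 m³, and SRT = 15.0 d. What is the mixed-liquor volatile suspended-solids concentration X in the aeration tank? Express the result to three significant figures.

X = Y·Q·ΔS·θ_c / [V·(1 + k_d θ_c)] = 0.672 × 2760 × (187 − 5.87) × 15.0 / [1790 × (1 + 0.0971 × 15.0)] = 1146 mg/L.

X ≈ 1150 mg/L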